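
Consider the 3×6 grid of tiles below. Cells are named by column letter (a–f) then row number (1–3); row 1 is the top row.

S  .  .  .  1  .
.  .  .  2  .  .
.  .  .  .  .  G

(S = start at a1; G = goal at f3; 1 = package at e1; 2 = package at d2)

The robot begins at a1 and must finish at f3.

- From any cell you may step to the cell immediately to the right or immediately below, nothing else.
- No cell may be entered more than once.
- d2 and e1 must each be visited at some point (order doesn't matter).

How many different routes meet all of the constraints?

A right/down-only route from a1 to f3 makes exactly 2 down-moves and 5 right-moves in some order.
With no other constraints that would be C(7,2) = 21 routes.
d2 is below but to the left of e1: going e1 → d2 would need a leftward move and d2 → e1 an upward move, so no right/down-only route can visit both required cells.
No route satisfies every constraint, so the count is 0.

0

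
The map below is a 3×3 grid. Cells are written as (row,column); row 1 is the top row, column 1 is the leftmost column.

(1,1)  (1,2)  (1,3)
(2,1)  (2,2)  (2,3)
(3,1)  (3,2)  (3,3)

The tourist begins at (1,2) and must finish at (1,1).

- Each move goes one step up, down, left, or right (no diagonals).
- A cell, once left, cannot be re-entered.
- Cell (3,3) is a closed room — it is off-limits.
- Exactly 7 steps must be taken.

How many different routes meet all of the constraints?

Need simple routes of exactly 7 moves from (1,2) to (1,1) (Manhattan distance 1, so 3 moves are spent on a detour and 3 undoing it).
Enumerating: (1,2) (1,3) (2,3) (2,2) (3,2) (3,1) (2,1) (1,1).
That gives 1 route.

1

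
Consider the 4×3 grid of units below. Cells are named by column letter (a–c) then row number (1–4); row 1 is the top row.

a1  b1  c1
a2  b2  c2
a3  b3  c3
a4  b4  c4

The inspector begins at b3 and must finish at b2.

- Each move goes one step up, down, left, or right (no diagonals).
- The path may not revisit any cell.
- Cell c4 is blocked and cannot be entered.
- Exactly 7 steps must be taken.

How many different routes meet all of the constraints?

Need simple routes of exactly 7 moves from b3 to b2 (Manhattan distance 1, so 3 moves are spent on a detour and 3 undoing it).
Enumerating: b3 b4 a4 a3 a2 a1 b1 b2 | b3 a3 a2 a1 b1 c1 c2 b2 | b3 c3 c2 c1 b1 a1 a2 b2.
That gives 3 routes.

3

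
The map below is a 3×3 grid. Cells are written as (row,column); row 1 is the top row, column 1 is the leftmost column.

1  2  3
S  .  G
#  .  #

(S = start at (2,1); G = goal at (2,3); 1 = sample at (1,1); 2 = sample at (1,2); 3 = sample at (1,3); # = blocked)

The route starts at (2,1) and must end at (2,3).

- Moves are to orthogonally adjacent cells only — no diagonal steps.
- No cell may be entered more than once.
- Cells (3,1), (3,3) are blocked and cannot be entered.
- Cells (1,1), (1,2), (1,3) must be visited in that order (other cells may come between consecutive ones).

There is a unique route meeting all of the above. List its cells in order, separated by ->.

(2,1) -> (1,1) -> (1,2) -> (1,3) -> (2,3)

The waypoints must appear in the order (1,1), (1,2), (1,3), with no cell reused.
Route from (2,1): up 1 to (1,1), right 2 to (1,3), down 1 to (2,3) — 4 moves in all.
Check: order respected (1 at step 1, 2 at step 2, 3 at step 3).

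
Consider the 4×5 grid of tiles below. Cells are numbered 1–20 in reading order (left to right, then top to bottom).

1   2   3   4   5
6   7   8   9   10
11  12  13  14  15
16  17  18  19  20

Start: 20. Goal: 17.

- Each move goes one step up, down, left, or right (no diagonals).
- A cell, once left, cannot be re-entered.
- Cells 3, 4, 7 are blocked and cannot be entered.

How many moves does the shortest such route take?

The Manhattan distance from 20 to 17 is |4−4| + |5−2| = 3, so at least 3 moves are needed.
A route of 3 moves achieves this: 20 → 19 → 18 → 17.
Since 3 matches the lower bound, it is optimal.

3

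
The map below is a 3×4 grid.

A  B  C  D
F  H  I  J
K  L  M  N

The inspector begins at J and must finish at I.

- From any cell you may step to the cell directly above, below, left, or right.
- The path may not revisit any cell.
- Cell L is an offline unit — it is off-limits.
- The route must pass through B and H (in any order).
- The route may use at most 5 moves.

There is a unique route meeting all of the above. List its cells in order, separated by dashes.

J - D - C - B - H - I

Any route must reach B and H and still end at I within 5 moves, so the order of the required stops is forced.
Route from J: up to D, 2× left (reaching B), down to H, right to I — 5 moves in all.
Check: all required cells visited; 5 ≤ 5 moves.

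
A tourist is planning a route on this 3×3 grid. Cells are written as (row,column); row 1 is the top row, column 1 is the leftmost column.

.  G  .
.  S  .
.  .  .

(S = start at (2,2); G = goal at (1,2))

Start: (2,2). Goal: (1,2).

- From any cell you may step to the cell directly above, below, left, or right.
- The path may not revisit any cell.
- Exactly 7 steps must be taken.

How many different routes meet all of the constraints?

2

Need simple routes of exactly 7 moves from (2,2) to (1,2) (Manhattan distance 1, so 3 moves are spent on a detour and 3 undoing it).
Enumerating: (2,2) (2,1) (3,1) (3,2) (3,3) (2,3) (1,3) (1,2) | (2,2) (2,3) (3,3) (3,2) (3,1) (2,1) (1,1) (1,2).
That gives 2 routes.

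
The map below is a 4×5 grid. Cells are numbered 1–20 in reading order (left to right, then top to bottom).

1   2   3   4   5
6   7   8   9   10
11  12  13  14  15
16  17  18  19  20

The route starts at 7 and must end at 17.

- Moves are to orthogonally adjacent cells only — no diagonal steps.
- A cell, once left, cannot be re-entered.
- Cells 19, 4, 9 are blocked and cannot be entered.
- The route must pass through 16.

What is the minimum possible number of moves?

Any route passes through 16 somewhere between 7 and 17. Summing Manhattan distances along the two legs (7 → 16 → 17) gives a lower bound of 3 + 1 = 4 moves.
A route of 4 moves achieves this: 7 → 12 → 11 → 16 → 17.
Since 4 matches the lower bound, it is optimal.

4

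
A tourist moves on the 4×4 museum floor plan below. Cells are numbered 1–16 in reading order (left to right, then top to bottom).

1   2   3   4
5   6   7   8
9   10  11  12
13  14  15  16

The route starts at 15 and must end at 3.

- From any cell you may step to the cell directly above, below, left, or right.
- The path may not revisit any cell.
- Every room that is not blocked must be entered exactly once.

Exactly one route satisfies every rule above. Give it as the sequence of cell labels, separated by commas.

15, 16, 12, 11, 10, 14, 13, 9, 5, 1, 2, 6, 7, 8, 4, 3

Need to visit all 16 open cells exactly once, starting at 15 and ending at 3.
Cell 13 has only two open neighbours (9 and 14), so the path must pass straight through it: one of those is the cell it's entered from and the other is where it exits.
Route from 15: right to 16, up to 12, 2× left (reaching 10), down to 14, left to 13, 3× up (reaching 1), right to 2, down to 6, 2× right (reaching 8), up to 4, left to 3 — 15 moves in all.
Check: all 16 open cells covered.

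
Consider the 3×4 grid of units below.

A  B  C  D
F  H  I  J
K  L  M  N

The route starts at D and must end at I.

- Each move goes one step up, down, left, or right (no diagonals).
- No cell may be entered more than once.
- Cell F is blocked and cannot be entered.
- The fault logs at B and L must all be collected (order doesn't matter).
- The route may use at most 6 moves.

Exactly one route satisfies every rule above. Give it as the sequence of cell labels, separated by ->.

The budget equals the shortest possible length, so every move has to be on a shortest route through the required cells.
Route from D: 2× left (reaching B), 2× down (reaching L), right to M, up to I — 6 moves in all.
Check: all required cells visited; 6 ≤ 6 moves.

D -> C -> B -> H -> L -> M -> I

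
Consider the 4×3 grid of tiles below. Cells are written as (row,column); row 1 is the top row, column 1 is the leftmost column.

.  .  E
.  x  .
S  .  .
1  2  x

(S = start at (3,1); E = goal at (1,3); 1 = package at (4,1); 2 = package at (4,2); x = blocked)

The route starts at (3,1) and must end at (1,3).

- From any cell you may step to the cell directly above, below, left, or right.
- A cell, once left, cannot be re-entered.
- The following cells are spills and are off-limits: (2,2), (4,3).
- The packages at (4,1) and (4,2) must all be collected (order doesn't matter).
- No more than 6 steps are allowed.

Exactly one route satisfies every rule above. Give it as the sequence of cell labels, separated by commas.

Any route must reach (4,1) and (4,2) and still end at (1,3) within 6 moves, so the order of the required stops is forced.
Route from (3,1): down to (4,1), right to (4,2), up to (3,2), right to (3,3), 2× up (reaching (1,3)) — 6 moves in all.
Check: all required cells visited; 6 ≤ 6 moves.

(3,1), (4,1), (4,2), (3,2), (3,3), (2,3), (1,3)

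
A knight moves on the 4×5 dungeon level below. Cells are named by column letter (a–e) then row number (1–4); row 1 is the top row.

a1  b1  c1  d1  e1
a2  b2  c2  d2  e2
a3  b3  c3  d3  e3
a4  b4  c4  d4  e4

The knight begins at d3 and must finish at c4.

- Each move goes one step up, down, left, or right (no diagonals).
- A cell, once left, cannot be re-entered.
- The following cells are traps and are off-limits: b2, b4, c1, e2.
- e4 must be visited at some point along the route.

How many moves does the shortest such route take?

Any route passes through e4 somewhere between d3 and c4. Summing Manhattan distances along the two legs (d3 → e4 → c4) gives a lower bound of 2 + 2 = 4 moves.
A route of 4 moves achieves this: d3 → e3 → e4 → d4 → c4.
Since 4 matches the lower bound, it is optimal.

4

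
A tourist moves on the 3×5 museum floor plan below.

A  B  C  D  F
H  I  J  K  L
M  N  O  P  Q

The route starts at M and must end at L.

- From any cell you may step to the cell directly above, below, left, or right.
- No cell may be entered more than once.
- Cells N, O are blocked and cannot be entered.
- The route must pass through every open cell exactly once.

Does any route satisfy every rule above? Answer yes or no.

no

Colour the cells like a checkerboard: each orthogonal step flips colour, so a Hamiltonian route alternates colours. Here there are 7 cells of one colour and 6 of the other, with start on the opposite colour to the goal — the counts and endpoints can't be arranged into an alternating sequence of length 13, so no Hamiltonian route exists.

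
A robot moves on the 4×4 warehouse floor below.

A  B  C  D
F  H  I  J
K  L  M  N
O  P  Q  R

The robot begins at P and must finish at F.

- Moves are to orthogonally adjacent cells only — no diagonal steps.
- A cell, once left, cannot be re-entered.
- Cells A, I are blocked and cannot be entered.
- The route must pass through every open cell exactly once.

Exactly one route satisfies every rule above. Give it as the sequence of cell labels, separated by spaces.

P O K L M Q R N J D C B H F

Need to visit all 14 open cells exactly once, starting at P and ending at F.
Cell C has only two open neighbours (B and D), so the path must pass straight through it: one of those is the cell it's entered from and the other is where it exits.
Route from P: left to O, up to K, 2× right (reaching M), down to Q, right to R, 3× up (reaching D), 2× left (reaching B), down to H, left to F — 13 moves in all.
Check: all 14 open cells covered.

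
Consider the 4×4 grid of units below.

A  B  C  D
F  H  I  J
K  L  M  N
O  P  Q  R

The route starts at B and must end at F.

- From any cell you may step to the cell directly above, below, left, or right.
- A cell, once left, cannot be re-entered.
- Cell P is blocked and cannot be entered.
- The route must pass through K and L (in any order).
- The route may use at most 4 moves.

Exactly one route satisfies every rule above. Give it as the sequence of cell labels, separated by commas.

B, H, L, K, F

The 4-move cap with required stops at K, L leaves no slack for detours.
Route from B: down 2 to L, left 1 to K, up 1 to F — 4 moves in all.
Check: all required cells visited; 4 ≤ 4 moves.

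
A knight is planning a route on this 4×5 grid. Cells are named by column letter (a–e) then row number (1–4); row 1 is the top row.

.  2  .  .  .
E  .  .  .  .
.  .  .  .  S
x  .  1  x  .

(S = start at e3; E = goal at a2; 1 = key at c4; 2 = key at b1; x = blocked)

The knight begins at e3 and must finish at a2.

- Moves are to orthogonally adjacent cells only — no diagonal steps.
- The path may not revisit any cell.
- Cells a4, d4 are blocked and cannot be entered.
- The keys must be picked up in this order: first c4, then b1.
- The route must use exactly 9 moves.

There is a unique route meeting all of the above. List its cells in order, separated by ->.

e3 -> d3 -> c3 -> c4 -> b4 -> b3 -> b2 -> b1 -> a1 -> a2

The waypoints must appear in the order c4, b1, with no cell reused.
Route from e3: 2× left (reaching c3), down to c4, left to b4, 3× up (reaching b1), left to a1, down to a2 — 9 moves in all.
Check: order respected (1 at step 3, 2 at step 7); 9 moves as required.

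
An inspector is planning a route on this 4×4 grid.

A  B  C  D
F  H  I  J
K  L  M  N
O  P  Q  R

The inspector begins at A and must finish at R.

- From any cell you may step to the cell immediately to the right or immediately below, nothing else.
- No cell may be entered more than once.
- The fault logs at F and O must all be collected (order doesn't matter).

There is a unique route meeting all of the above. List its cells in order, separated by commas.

A, F, K, O, P, Q, R

Moves only go right or down, so the column and row indices never decrease.
Route from A: down 3 to O, right 3 to R — 6 moves in all.
Check: all required cells visited.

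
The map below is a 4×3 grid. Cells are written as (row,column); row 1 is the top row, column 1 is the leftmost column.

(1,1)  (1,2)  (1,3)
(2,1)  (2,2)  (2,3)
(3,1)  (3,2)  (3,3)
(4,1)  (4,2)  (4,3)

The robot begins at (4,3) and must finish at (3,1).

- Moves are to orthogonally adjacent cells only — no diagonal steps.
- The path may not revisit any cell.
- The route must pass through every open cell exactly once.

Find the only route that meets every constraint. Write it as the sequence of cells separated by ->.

Need to visit all 12 open cells exactly once, starting at (4,3) and ending at (3,1).
Cell (4,1) has only two open neighbours ((3,1) and (4,2)), so the path must pass straight through it: one of those is the cell it's entered from and the other is where it exits.
Route from (4,3): up 3 to (1,3), left 2 to (1,1), down 1 to (2,1), right 1 to (2,2), down 2 to (4,2), left 1 to (4,1), up 1 to (3,1) — 11 moves in all.
Check: all 12 open cells covered.

(4,3) -> (3,3) -> (2,3) -> (1,3) -> (1,2) -> (1,1) -> (2,1) -> (2,2) -> (3,2) -> (4,2) -> (4,1) -> (3,1)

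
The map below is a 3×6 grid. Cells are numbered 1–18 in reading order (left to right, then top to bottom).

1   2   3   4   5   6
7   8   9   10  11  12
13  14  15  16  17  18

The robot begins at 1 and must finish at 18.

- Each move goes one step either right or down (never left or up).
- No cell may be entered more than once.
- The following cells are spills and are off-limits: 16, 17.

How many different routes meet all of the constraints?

A right/down-only route from 1 to 18 makes exactly 2 down-moves and 5 right-moves in some order.
With no other constraints that would be C(7,2) = 21 routes.
Subtract routes through each blocked cell (inclusion–exclusion for overlaps): − through 16: 10 − through 17: 15 + through 16&17: 10 → 6.
That gives 6 routes.

6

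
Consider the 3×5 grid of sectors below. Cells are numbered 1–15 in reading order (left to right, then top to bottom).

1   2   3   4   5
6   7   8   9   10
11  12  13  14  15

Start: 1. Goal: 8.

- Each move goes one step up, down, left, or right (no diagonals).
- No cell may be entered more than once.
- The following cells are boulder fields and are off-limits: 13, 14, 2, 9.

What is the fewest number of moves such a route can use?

The Manhattan distance from 1 to 8 is |1−2| + |1−3| = 3, so at least 3 moves are needed.
A route of 3 moves achieves this: 1 → 6 → 7 → 8.
Since 3 matches the lower bound, it is optimal.

3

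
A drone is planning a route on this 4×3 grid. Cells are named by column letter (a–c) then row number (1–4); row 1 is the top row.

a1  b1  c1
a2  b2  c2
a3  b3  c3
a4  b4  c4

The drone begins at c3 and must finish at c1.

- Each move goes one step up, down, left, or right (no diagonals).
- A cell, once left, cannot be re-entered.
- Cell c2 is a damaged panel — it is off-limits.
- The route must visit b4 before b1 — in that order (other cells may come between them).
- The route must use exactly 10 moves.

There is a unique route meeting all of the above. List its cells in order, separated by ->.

The waypoints must appear in the order b4, b1, with no cell reused.
Route from c3: down 1 to c4, left 2 to a4, up 1 to a3, right 1 to b3, up 1 to b2, left 1 to a2, up 1 to a1, right 2 to c1 — 10 moves in all.
Check: order respected (b4 at step 2, b1 at step 9); 10 moves as required.

c3 -> c4 -> b4 -> a4 -> a3 -> b3 -> b2 -> a2 -> a1 -> b1 -> c1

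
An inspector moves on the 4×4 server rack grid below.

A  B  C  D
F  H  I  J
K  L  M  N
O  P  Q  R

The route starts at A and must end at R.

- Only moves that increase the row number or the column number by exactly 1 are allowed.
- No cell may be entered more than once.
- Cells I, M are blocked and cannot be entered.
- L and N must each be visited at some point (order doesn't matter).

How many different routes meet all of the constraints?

A right/down-only route from A to R makes exactly 3 down-moves and 3 right-moves in some order.
With no other constraints that would be C(6,3) = 20 routes.
A monotone route can only reach the required cells in the order L, N, so split there and multiply the segment counts (each segment already excludes blocked cells): A→L: 3; L→N: 0; N→R: 1; product = 0.
No route satisfies every constraint, so the count is 0.

0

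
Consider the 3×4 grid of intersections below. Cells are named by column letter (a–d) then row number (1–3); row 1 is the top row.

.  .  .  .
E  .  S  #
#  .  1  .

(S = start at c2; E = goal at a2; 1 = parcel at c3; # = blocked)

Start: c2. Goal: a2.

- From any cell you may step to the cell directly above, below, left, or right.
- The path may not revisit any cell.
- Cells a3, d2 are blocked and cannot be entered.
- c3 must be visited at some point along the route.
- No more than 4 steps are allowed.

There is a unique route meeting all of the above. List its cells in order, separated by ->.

c2 -> c3 -> b3 -> b2 -> a2

The budget equals the shortest possible length, so every move has to be on a shortest route through the required cells.
Route from c2: down 1 to c3, left 1 to b3, up 1 to b2, left 1 to a2 — 4 moves in all.
Check: all required cells visited; 4 ≤ 4 moves.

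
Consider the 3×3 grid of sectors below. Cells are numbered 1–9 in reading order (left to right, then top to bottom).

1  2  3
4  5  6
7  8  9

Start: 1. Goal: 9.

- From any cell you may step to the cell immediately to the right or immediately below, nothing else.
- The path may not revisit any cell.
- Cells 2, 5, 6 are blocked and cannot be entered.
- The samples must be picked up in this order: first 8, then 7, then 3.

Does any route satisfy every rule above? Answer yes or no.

7 lies to the left of 8, so going from 8 to 7 would need a leftward move — but moves only go right/down, so 8 cannot be visited before 7.

no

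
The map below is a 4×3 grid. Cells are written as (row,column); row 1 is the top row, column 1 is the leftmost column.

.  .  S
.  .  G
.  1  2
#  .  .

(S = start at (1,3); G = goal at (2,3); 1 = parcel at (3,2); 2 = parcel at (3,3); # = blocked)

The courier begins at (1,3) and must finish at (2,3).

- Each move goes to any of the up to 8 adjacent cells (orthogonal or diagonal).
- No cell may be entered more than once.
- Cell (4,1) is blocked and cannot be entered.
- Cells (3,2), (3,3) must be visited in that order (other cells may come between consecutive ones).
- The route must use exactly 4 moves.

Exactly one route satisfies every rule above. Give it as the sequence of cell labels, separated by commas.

The waypoints must appear in the order (3,2), (3,3), with no cell reused.
Route from (1,3): down-left to (2,2), down to (3,2), right to (3,3), up to (2,3) — 4 moves in all.
Check: order respected (1 at step 2, 2 at step 3); 4 moves as required.

(1,3), (2,2), (3,2), (3,3), (2,3)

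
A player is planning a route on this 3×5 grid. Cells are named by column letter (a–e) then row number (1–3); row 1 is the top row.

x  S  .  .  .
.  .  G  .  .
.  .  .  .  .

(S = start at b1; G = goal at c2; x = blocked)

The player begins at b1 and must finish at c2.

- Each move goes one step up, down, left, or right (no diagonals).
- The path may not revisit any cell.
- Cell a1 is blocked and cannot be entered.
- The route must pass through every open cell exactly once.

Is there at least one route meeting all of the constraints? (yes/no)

no

Colour the cells like a checkerboard: each orthogonal step flips colour, so a Hamiltonian route alternates colours. Here there are 7 cells of one colour and 7 of the other, with start on the same colour as the goal — the counts and endpoints can't be arranged into an alternating sequence of length 14, so no Hamiltonian route exists.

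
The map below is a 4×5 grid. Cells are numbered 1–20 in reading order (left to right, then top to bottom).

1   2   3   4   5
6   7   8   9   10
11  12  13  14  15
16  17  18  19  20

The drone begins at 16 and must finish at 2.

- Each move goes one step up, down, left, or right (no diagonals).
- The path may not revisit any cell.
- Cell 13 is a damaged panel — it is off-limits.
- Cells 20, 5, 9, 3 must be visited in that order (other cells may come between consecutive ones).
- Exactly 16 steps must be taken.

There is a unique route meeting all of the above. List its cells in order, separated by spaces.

16 11 6 7 12 17 18 19 20 15 10 5 4 9 8 3 2

The waypoints must appear in the order 20, 5, 9, 3, with no cell reused.
Route from 16: 2× up (reaching 6), right to 7, 2× down (reaching 17), 3× right (reaching 20), 3× up (reaching 5), left to 4, down to 9, left to 8, up to 3, left to 2 — 16 moves in all.
Check: order respected (20 at step 8, 5 at step 11, 9 at step 13, 3 at step 15); 16 moves as required.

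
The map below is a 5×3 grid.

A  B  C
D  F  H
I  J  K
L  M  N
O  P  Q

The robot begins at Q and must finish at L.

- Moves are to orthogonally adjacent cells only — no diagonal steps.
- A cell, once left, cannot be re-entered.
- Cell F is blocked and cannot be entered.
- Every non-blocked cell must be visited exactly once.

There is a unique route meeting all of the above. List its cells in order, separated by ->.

Need to visit all 14 open cells exactly once, starting at Q and ending at L.
Cell O has only two open neighbours (L and P), so the path must pass straight through it: one of those is the cell it's entered from and the other is where it exits.
Route from Q: 4× up (reaching C), 2× left (reaching A), 2× down (reaching I), right to J, 2× down (reaching P), left to O, up to L — 13 moves in all.
Check: all 14 open cells covered.

Q -> N -> K -> H -> C -> B -> A -> D -> I -> J -> M -> P -> O -> L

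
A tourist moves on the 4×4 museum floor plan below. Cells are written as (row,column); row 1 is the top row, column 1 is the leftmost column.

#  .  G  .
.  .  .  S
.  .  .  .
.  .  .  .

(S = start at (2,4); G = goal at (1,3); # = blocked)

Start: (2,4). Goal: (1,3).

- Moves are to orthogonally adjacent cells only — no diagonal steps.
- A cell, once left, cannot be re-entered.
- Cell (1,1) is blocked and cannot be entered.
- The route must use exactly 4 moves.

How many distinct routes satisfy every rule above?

2

Need simple routes of exactly 4 moves from (2,4) to (1,3) (Manhattan distance 2, so 1 moves are spent on a detour and 1 undoing it).
Enumerating: (2,4) (3,4) (3,3) (2,3) (1,3) | (2,4) (2,3) (2,2) (1,2) (1,3).
That gives 2 routes.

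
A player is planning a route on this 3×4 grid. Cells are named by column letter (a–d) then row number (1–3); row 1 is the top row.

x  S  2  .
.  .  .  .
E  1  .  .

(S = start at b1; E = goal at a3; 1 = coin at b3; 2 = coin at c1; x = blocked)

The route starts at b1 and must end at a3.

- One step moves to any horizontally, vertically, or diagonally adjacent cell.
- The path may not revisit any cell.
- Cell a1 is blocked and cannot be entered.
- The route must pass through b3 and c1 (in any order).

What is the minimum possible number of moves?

4

Any route passes through b3 and c1 in some order between b1 and a3. Summing Chebyshev distances along each leg and taking the cheapest ordering (b1 → c1 → b3 → a3) gives a lower bound of 1 + 2 + 1 = 4 moves.
A route of 4 moves achieves this: b1 → c1 → b2 → b3 → a3.
Since 4 matches the lower bound, it is optimal.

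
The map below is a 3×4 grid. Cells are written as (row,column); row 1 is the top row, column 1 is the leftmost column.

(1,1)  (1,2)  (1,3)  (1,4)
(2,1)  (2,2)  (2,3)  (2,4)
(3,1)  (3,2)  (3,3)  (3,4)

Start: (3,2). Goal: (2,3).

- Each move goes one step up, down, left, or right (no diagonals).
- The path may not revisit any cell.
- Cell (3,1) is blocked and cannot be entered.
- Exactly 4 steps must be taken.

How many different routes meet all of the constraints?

2

Need simple routes of exactly 4 moves from (3,2) to (2,3) (Manhattan distance 2, so 1 moves are spent on a detour and 1 undoing it).
Enumerating: (3,2) (2,2) (1,2) (1,3) (2,3) | (3,2) (3,3) (3,4) (2,4) (2,3).
That gives 2 routes.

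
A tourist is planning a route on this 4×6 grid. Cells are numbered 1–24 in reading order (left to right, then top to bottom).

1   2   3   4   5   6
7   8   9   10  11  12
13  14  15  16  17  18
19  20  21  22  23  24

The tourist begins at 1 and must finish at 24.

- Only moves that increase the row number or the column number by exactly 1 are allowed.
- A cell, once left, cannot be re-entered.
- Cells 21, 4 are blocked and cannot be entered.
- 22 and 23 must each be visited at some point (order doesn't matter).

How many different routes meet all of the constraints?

A right/down-only route from 1 to 24 makes exactly 3 down-moves and 5 right-moves in some order.
With no other constraints that would be C(8,3) = 56 routes.
A monotone route can only reach the required cells in the order 22, 23, so split there and multiply the segment counts (each segment already excludes blocked cells): 1→22: 9; 22→23: 1; 23→24: 1; product = 9.
That gives 9 routes.

9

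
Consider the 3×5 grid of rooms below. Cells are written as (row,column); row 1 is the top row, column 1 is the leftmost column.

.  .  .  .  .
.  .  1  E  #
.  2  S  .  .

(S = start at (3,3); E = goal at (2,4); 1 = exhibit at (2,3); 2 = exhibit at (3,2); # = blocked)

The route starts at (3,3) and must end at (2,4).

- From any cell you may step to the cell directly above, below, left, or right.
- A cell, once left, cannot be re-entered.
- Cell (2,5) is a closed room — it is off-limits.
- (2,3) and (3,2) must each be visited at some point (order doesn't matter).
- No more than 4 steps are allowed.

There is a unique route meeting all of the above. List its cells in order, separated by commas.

The 4-move cap with required stops at (2,3), (3,2) leaves no slack for detours.
Route from (3,3): left to (3,2), up to (2,2), 2× right (reaching (2,4)) — 4 moves in all.
Check: all required cells visited; 4 ≤ 4 moves.

(3,3), (3,2), (2,2), (2,3), (2,4)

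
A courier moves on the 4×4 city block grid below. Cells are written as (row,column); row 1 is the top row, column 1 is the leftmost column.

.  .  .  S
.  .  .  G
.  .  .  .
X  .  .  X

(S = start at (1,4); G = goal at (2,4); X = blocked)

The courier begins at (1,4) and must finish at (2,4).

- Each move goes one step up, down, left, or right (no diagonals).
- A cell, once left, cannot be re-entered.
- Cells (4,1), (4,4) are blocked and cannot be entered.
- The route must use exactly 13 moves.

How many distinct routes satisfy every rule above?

1

Need simple routes of exactly 13 moves from (1,4) to (2,4) (Manhattan distance 1, so 6 moves are spent on a detour and 6 undoing it).
Enumerating: (1,4) (1,3) (2,3) (2,2) (1,2) (1,1) (2,1) (3,1) (3,2) (4,2) (4,3) (3,3) (3,4) (2,4).
That gives 1 route.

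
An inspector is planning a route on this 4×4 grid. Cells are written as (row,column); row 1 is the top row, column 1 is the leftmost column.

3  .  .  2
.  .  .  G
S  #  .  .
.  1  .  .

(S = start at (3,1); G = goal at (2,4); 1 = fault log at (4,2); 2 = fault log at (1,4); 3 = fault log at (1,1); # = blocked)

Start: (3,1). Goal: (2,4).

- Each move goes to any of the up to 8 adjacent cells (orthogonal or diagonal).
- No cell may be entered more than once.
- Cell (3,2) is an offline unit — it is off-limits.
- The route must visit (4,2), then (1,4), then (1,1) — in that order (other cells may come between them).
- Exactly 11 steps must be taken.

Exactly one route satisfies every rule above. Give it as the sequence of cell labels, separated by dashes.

The waypoints must appear in the order (4,2), (1,4), (1,1), with no cell reused.
Route from (3,1): down-right to (4,2), right to (4,3), up-right to (3,4), up-left to (2,3), up-right to (1,4), 3× left (reaching (1,1)), 2× down-right (reaching (3,3)), up-right to (2,4) — 11 moves in all.
Check: order respected (1 at step 1, 2 at step 5, 3 at step 8); 11 moves as required.

(3,1) - (4,2) - (4,3) - (3,4) - (2,3) - (1,4) - (1,3) - (1,2) - (1,1) - (2,2) - (3,3) - (2,4)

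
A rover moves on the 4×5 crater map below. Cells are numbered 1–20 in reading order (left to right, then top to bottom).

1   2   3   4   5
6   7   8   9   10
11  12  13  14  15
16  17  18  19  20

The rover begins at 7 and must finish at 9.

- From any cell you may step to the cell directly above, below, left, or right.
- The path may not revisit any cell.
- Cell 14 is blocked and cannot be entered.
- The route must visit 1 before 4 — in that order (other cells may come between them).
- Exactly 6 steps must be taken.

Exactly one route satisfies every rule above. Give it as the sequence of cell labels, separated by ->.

The waypoints must appear in the order 1, 4, with no cell reused.
Route from 7: left to 6, up to 1, 3× right (reaching 4), down to 9 — 6 moves in all.
Check: order respected (1 at step 2, 4 at step 5); 6 moves as required.

7 -> 6 -> 1 -> 2 -> 3 -> 4 -> 9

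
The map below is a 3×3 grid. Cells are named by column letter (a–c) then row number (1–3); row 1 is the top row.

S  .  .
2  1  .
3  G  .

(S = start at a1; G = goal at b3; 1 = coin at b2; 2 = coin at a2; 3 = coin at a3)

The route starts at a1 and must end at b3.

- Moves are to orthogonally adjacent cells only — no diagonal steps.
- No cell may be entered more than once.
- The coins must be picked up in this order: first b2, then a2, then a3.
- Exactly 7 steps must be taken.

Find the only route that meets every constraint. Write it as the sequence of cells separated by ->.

a1 -> b1 -> c1 -> c2 -> b2 -> a2 -> a3 -> b3

The waypoints must appear in the order b2, a2, a3, with no cell reused.
Route from a1: 2× right (reaching c1), down to c2, 2× left (reaching a2), down to a3, right to b3 — 7 moves in all.
Check: order respected (1 at step 4, 2 at step 5, 3 at step 6); 7 moves as required.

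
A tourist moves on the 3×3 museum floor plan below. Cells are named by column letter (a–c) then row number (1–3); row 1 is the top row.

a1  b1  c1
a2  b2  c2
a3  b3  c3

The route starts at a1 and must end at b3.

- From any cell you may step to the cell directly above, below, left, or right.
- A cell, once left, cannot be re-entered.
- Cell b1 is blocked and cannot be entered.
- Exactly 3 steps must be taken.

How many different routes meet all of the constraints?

2

Need simple routes of exactly 3 moves from a1 to b3 (Manhattan distance 3, so 0 moves are spent on a detour and 0 undoing it).
Enumerating: a1 a2 a3 b3 | a1 a2 b2 b3.
That gives 2 routes.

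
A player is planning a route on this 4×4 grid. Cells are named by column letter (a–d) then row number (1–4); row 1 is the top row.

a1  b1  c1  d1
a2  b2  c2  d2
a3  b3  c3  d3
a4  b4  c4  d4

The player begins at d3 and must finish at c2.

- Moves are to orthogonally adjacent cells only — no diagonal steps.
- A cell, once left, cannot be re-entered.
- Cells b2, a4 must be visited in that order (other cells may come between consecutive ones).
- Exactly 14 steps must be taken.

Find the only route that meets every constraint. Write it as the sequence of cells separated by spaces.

The waypoints must appear in the order b2, a4, with no cell reused.
Route from d3: up 2 to d1, left 3 to a1, down 1 to a2, right 1 to b2, down 1 to b3, left 1 to a3, down 1 to a4, right 2 to c4, up 2 to c2 — 14 moves in all.
Check: order respected (b2 at step 7, a4 at step 10); 14 moves as required.

d3 d2 d1 c1 b1 a1 a2 b2 b3 a3 a4 b4 c4 c3 c2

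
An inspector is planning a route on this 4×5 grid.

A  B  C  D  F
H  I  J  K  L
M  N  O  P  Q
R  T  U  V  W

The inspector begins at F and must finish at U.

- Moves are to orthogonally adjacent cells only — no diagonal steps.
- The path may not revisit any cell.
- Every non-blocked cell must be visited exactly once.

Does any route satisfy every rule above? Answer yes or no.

yes

One route that works: F → L → Q → W → V → P → K → D → C → J → O → N → I → B → A → H → M → R → T → U.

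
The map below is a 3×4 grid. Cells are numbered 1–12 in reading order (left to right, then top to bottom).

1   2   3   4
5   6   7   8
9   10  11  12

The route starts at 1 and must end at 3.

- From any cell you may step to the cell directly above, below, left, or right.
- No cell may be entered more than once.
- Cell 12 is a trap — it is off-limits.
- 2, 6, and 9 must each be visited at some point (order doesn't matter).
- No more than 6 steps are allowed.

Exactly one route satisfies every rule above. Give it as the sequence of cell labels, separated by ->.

Any route must reach 2, 6, and 9 and still end at 3 within 6 moves, so the order of the required stops is forced.
Route from 1: down 2 to 9, right 1 to 10, up 2 to 2, right 1 to 3 — 6 moves in all.
Check: all required cells visited; 6 ≤ 6 moves.

1 -> 5 -> 9 -> 10 -> 6 -> 2 -> 3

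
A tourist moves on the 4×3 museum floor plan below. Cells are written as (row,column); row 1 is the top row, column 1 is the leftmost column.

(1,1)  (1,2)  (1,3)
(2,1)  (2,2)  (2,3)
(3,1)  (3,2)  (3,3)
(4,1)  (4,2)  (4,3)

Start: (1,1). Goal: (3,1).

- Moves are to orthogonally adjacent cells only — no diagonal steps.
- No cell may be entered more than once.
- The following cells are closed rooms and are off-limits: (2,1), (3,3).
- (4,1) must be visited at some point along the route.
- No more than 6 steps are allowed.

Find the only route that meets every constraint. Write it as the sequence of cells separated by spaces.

(1,1) (1,2) (2,2) (3,2) (4,2) (4,1) (3,1)

The budget equals the shortest possible length, so every move has to be on a shortest route through the required cells.
Route from (1,1): right 1 to (1,2), down 3 to (4,2), left 1 to (4,1), up 1 to (3,1) — 6 moves in all.
Check: all required cells visited; 6 ≤ 6 moves.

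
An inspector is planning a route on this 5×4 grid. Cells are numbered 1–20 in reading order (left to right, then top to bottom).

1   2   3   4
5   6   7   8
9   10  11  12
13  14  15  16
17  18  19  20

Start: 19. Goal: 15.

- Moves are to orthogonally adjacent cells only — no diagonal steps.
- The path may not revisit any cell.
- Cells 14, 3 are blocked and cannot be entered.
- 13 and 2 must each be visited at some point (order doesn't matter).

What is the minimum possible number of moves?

11

Any route passes through 13 and 2 in some order between 19 and 15. Summing Manhattan distances along each leg and taking the cheapest ordering (19 → 13 → 2 → 15) gives a lower bound of 3 + 4 + 4 = 11 moves.
A route of 11 moves achieves this: 19 → 18 → 17 → 13 → 9 → 5 → 1 → 2 → 6 → 10 → 11 → 15.
Since 11 matches the lower bound, it is optimal.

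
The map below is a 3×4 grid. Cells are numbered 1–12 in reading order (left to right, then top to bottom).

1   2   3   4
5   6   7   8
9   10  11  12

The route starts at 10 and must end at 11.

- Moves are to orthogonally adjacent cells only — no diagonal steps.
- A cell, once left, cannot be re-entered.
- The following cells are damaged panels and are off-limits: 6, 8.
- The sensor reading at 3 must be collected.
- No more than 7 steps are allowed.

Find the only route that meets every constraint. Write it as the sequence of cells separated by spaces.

The budget equals the shortest possible length, so every move has to be on a shortest route through the required cells.
Route from 10: left 1 to 9, up 2 to 1, right 2 to 3, down 2 to 11 — 7 moves in all.
Check: all required cells visited; 7 ≤ 7 moves.

10 9 5 1 2 3 7 11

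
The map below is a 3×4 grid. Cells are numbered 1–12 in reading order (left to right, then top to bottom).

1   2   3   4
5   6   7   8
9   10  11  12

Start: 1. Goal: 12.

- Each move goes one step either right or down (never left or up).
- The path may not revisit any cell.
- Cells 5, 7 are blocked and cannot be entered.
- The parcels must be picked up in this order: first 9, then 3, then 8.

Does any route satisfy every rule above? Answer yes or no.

no

3 lies above 9, so going from 9 to 3 would need an upward move — but moves only go right/down, so 9 cannot be visited before 3.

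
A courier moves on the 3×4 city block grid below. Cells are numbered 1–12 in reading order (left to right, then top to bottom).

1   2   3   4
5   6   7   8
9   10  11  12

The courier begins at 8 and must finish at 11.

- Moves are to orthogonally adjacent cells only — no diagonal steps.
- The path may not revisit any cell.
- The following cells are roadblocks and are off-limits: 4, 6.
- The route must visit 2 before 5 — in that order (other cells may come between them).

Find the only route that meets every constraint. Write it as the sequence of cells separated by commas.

8, 7, 3, 2, 1, 5, 9, 10, 11

The waypoints must appear in the order 2, 5, with no cell reused.
Route from 8: left 1 to 7, up 1 to 3, left 2 to 1, down 2 to 9, right 2 to 11 — 8 moves in all.
Check: order respected (2 at step 3, 5 at step 5).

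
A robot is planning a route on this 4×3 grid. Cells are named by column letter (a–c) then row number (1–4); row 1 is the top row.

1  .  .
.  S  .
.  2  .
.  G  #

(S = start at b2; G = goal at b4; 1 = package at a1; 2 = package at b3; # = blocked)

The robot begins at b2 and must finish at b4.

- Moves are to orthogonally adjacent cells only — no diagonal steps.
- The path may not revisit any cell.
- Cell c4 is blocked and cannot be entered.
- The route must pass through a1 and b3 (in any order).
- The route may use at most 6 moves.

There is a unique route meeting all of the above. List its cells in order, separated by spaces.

b2 b1 a1 a2 a3 b3 b4

Any route must reach a1 and b3 and still end at b4 within 6 moves, so the order of the required stops is forced.
Route from b2: up to b1, left to a1, 2× down (reaching a3), right to b3, down to b4 — 6 moves in all.
Check: all required cells visited; 6 ≤ 6 moves.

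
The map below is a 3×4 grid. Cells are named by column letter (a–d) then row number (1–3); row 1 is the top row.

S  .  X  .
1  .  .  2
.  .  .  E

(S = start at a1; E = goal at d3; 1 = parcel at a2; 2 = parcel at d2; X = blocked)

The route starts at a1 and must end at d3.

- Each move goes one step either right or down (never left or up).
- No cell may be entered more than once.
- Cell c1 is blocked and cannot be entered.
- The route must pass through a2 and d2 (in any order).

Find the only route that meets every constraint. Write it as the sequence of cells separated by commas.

a1, a2, b2, c2, d2, d3

Moves only go right or down, so the column and row indices never decrease.
Route from a1: down to a2, 3× right (reaching d2), down to d3 — 5 moves in all.
Check: all required cells visited.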